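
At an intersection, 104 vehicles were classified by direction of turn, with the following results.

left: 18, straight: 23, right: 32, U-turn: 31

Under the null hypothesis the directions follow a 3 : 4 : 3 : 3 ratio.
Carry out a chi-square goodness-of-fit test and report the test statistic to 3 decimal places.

8.740

Ratio total = 13. Expected counts: 104×3/13 = 24, 104×4/13 = 32, 104×3/13 = 24, 104×3/13 = 24.
cat           O        E   (O−E)²/E
left         18       24     1.5000
straight     23       32     2.5313
right        32       24     2.6667
U-turn       31       24     2.0417
Sum = 8.740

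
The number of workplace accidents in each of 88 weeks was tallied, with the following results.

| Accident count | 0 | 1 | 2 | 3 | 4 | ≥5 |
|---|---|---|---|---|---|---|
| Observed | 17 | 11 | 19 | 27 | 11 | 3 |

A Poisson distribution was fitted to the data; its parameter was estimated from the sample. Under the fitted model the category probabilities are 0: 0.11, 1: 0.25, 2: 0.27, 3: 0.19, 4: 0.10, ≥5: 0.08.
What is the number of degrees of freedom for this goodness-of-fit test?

4

There are k = 6 categories and 1 parameter estimated from the data, so df = 6 − 1 − 1 = 4.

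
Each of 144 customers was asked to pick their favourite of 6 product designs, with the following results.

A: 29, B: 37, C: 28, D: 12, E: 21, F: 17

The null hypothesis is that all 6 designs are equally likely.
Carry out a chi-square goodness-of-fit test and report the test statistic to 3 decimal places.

Expected count for each of the 6 categories: 144/6 = 24.
χ² = (29−24)²/24 + (37−24)²/24 + (28−24)²/24 + (12−24)²/24 + (21−24)²/24 + (17−24)²/24
   = 1.0417 + 7.0417 + 0.6667 + 6.0000 + 0.3750 + 2.0417
Sum = 17.167

17.167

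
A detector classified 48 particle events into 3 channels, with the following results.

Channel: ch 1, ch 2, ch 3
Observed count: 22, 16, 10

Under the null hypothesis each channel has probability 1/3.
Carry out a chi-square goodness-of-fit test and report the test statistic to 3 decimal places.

4.500

Expected count for each of the 3 categories: 48/3 = 16.
χ² = (22−16)²/16 + (16−16)²/16 + (10−16)²/16
   = 2.2500 + 0.0000 + 2.2500
Sum = 4.500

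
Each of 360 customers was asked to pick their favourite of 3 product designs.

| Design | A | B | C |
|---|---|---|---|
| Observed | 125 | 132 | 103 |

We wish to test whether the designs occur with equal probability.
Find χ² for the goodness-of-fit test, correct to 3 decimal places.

Under H₀ each category has probability 1/3, so each expected count is 360/3 = 120.
A: (125 − 120)²/120 = 25/120 = 0.2083
B: (132 − 120)²/120 = 144/120 = 1.2000
C: (103 − 120)²/120 = 289/120 = 2.4083
Sum = 3.817

3.817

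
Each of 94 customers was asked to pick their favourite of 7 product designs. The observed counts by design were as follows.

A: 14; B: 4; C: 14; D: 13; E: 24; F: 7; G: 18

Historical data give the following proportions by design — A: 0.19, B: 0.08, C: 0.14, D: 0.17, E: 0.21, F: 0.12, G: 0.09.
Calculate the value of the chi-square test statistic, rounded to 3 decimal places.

16.392

Expected counts E_i = n·p_i: 94×0.19 = 17.86, 94×0.08 = 7.52, 94×0.14 = 13.16, 94×0.17 = 15.98, 94×0.21 = 19.74, 94×0.12 = 11.28, 94×0.09 = 8.46.
A: (14 − 17.86)²/17.86 = 14.8996/17.86 = 0.8342
B: (4 − 7.52)²/7.52 = 12.3904/7.52 = 1.6477
C: (14 − 13.16)²/13.16 = 0.7056/13.16 = 0.0536
D: (13 − 15.98)²/15.98 = 8.8804/15.98 = 0.5557
E: (24 − 19.74)²/19.74 = 18.1476/19.74 = 0.9193
F: (7 − 11.28)²/11.28 = 18.3184/11.28 = 1.6240
G: (18 − 8.46)²/8.46 = 91.0116/8.46 = 10.7579
Sum = 16.392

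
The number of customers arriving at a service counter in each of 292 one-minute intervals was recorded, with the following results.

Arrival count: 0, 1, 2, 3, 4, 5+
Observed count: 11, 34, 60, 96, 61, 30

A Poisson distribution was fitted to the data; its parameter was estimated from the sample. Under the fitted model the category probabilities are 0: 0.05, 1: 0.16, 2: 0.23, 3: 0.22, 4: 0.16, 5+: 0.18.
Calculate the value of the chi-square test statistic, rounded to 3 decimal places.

Expected counts E_i = n·p_i: 292×0.05 = 14.6, 292×0.16 = 46.72, 292×0.23 = 67.16, 292×0.22 = 64.24, 292×0.16 = 46.72, 292×0.18 = 52.56.
0: (11 − 14.6)²/14.6 = 12.96/14.6 = 0.8877
1: (34 − 46.72)²/46.72 = 161.7984/46.72 = 3.4632
2: (60 − 67.16)²/67.16 = 51.2656/67.16 = 0.7633
3: (96 − 64.24)²/64.24 = 1008.6976/64.24 = 15.7020
4: (61 − 46.72)²/46.72 = 203.9184/46.72 = 4.3647
5+: (30 − 52.56)²/52.56 = 508.9536/52.56 = 9.6833
Sum = 34.864

34.864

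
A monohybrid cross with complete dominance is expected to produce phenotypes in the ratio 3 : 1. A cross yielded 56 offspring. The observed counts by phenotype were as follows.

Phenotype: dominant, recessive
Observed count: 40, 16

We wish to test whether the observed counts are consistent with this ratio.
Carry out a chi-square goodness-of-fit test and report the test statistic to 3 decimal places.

0.381

Ratio total = 4. Expected counts: 56×3/4 = 42, 56×1/4 = 14.
cat            O        E   (O−E)²/E
dominant      40       42     0.0952
recessive     16       14     0.2857
Sum = 0.381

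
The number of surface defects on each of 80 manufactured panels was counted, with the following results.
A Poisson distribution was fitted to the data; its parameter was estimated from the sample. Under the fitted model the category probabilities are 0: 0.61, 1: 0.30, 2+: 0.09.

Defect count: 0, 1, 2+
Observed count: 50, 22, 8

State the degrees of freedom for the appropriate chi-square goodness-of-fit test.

1

There are k = 3 categories and 1 parameter estimated from the data, so df = 3 − 1 − 1 = 1.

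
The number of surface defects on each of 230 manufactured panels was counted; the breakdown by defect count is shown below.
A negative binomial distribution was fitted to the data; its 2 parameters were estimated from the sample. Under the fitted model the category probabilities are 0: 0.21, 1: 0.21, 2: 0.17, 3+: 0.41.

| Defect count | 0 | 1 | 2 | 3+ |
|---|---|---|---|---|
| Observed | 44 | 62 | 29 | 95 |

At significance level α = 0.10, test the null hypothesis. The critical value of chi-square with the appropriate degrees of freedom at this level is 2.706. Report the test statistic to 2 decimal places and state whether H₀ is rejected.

Expected counts E_i = n·p_i: 230×0.21 = 48.3, 230×0.21 = 48.3, 230×0.17 = 39.1, 230×0.41 = 94.3.
0: (44 − 48.3)²/48.3 = 18.49/48.3 = 0.383
1: (62 − 48.3)²/48.3 = 187.69/48.3 = 3.886
2: (29 − 39.1)²/39.1 = 102.01/39.1 = 2.609
3+: (95 − 94.3)²/94.3 = 0.49/94.3 = 0.005
Sum = 6.88
df = 1. Since 6.88 > 2.706, we reject H₀.

6.88; reject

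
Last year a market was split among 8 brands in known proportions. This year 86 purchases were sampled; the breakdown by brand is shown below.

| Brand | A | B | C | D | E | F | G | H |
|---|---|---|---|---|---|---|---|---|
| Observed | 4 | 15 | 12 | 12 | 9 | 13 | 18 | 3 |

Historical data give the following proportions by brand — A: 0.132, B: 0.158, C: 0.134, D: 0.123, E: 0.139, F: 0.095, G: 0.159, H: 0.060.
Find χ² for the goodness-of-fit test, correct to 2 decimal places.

10.98

Expected counts E_i = n·p_i: 86×0.132 = 11.352, 86×0.158 = 13.588, 86×0.134 = 11.524, 86×0.123 = 10.578, 86×0.139 = 11.954, 86×0.095 = 8.17, 86×0.159 = 13.674, 86×0.060 = 5.16.
A: (4 − 11.352)²/11.352 = 54.051904/11.352 = 4.761
B: (15 − 13.588)²/13.588 = 1.993744/13.588 = 0.147
C: (12 − 11.524)²/11.524 = 0.226576/11.524 = 0.020
D: (12 − 10.578)²/10.578 = 2.022084/10.578 = 0.191
E: (9 − 11.954)²/11.954 = 8.726116/11.954 = 0.730
F: (13 − 8.17)²/8.17 = 23.3289/8.17 = 2.855
G: (18 − 13.674)²/13.674 = 18.714276/13.674 = 1.369
H: (3 − 5.16)²/5.16 = 4.6656/5.16 = 0.904
Sum = 10.98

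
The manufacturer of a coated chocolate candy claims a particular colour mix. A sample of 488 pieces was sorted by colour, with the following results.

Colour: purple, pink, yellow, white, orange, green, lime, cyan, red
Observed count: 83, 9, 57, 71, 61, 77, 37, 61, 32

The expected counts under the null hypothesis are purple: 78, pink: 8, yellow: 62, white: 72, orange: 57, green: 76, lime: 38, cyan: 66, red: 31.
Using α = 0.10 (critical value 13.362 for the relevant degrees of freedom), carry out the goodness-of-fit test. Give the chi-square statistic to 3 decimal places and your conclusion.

1.594; do not reject

purple: (83 − 78)²/78 = 25/78 = 0.3205
pink: (9 − 8)²/8 = 1/8 = 0.1250
yellow: (57 − 62)²/62 = 25/62 = 0.4032
white: (71 − 72)²/72 = 1/72 = 0.0139
orange: (61 − 57)²/57 = 16/57 = 0.2807
green: (77 − 76)²/76 = 1/76 = 0.0132
lime: (37 − 38)²/38 = 1/38 = 0.0263
cyan: (61 − 66)²/66 = 25/66 = 0.3788
red: (32 − 31)²/31 = 1/31 = 0.0323
Sum = 1.594
df = 8. Since 1.594 < 13.362, we do not reject H₀.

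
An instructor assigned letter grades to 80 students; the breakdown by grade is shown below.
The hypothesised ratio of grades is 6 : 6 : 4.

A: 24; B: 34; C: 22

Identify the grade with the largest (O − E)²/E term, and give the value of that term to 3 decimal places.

Ratio total = 16. Expected counts: 80×6/16 = 30, 80×6/16 = 30, 80×4/16 = 20.
χ² = (24−30)²/30 + (34−30)²/30 + (22−20)²/20
   = 1.2000 + 0.5333 + 0.2000
The largest term is for A: 1.200.

A, 1.200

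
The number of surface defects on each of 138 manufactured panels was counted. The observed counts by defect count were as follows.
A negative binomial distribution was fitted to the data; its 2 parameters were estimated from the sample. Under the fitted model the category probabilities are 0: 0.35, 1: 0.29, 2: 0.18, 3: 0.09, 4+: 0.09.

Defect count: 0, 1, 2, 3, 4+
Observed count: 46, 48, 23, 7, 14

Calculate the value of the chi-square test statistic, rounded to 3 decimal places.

Expected counts E_i = n·p_i: 138×0.35 = 48.3, 138×0.29 = 40.02, 138×0.18 = 24.84, 138×0.09 = 12.42, 138×0.09 = 12.42.
χ² = (46−48.3)²/48.3 + (48−40.02)²/40.02 + (23−24.84)²/24.84 + (7−12.42)²/12.42 + (14−12.42)²/12.42
   = 0.1095 + 1.5912 + 0.1363 + 2.3652 + 0.2010
Sum = 4.403

4.403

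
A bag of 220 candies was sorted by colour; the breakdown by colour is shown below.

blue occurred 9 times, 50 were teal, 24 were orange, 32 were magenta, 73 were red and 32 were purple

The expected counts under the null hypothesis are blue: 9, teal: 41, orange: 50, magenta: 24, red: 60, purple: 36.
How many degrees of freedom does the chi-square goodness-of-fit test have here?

5

There are k = 6 categories and no parameters were estimated from the data, so df = 6 − 1 = 5.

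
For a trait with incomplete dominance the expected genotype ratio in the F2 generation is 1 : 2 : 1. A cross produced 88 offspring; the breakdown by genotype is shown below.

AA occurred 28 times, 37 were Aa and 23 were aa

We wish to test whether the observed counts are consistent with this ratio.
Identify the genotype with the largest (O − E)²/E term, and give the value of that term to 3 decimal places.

AA, 1.636

Ratio total = 4. Expected counts: 88×1/4 = 22, 88×2/4 = 44, 88×1/4 = 22.
χ² = (28−22)²/22 + (37−44)²/44 + (23−22)²/22
   = 1.6364 + 1.1136 + 0.0455
The largest term is for AA: 1.636.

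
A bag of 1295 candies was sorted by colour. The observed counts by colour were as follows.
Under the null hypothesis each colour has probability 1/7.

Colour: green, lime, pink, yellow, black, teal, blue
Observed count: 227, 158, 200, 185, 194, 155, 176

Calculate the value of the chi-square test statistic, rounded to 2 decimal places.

20.43

Expected count for each of the 7 categories: 1295/7 = 185.
cat         O        E   (O−E)²/E
green     227      185      9.535
lime      158      185      3.941
pink      200      185      1.216
yellow    185      185      0.000
black     194      185      0.438
teal      155      185      4.865
blue      176      185      0.438
Sum = 20.43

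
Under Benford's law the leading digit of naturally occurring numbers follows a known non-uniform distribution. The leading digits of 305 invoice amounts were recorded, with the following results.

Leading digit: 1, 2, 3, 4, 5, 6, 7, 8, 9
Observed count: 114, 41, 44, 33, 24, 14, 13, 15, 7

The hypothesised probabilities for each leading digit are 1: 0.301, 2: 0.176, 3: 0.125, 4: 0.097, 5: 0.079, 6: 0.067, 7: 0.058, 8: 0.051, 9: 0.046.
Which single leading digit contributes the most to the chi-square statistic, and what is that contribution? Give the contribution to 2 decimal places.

Expected counts E_i = n·p_i: 305×0.301 = 91.805, 305×0.176 = 53.68, 305×0.125 = 38.125, 305×0.097 = 29.585, 305×0.079 = 24.095, 305×0.067 = 20.435, 305×0.058 = 17.69, 305×0.051 = 15.555, 305×0.046 = 14.03.
1: (114 − 91.805)²/91.805 = 492.618025/91.805 = 5.366
2: (41 − 53.68)²/53.68 = 160.7824/53.68 = 2.995
3: (44 − 38.125)²/38.125 = 34.515625/38.125 = 0.905
4: (33 − 29.585)²/29.585 = 11.662225/29.585 = 0.394
5: (24 − 24.095)²/24.095 = 0.009025/24.095 = 0.000
6: (14 − 20.435)²/20.435 = 41.409225/20.435 = 2.026
7: (13 − 17.69)²/17.69 = 21.9961/17.69 = 1.243
8: (15 − 15.555)²/15.555 = 0.308025/15.555 = 0.020
9: (7 − 14.03)²/14.03 = 49.4209/14.03 = 3.523
The largest term is for 1: 5.37.

1, 5.37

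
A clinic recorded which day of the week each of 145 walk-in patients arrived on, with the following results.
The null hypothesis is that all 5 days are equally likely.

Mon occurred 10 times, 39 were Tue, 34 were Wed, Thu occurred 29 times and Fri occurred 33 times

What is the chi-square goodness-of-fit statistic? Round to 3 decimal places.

17.310

Expected count for each of the 5 categories: 145/5 = 29.
cat         O        E   (O−E)²/E
Mon        10       29    12.4483
Tue        39       29     3.4483
Wed        34       29     0.8621
Thu        29       29     0.0000
Fri        33       29     0.5517
Sum = 17.310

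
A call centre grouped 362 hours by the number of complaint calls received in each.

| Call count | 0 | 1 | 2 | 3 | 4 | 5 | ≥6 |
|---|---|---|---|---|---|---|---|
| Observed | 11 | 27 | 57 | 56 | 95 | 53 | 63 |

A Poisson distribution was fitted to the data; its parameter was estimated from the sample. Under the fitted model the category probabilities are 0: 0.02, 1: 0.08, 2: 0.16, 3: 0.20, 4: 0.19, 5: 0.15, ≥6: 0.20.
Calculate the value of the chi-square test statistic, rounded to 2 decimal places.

17.06

Expected counts E_i = n·p_i: 362×0.02 = 7.24, 362×0.08 = 28.96, 362×0.16 = 57.92, 362×0.20 = 72.4, 362×0.19 = 68.78, 362×0.15 = 54.3, 362×0.20 = 72.4.
χ² = (11−7.24)²/7.24 + (27−28.96)²/28.96 + (57−57.92)²/57.92 + (56−72.4)²/72.4 + (95−68.78)²/68.78 + (53−54.3)²/54.3 + (63−72.4)²/72.4
   = 1.953 + 0.133 + 0.015 + 3.715 + 9.995 + 0.031 + 1.220
Sum = 17.06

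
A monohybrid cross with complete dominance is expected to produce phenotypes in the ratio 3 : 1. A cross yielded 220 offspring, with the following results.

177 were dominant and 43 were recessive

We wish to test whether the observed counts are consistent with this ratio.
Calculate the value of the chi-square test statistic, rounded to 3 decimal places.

3.491

Ratio total = 4. Expected counts: 220×3/4 = 165, 220×1/4 = 55.
dominant: (177 − 165)²/165 = 144/165 = 0.8727
recessive: (43 − 55)²/55 = 144/55 = 2.6182
Sum = 3.491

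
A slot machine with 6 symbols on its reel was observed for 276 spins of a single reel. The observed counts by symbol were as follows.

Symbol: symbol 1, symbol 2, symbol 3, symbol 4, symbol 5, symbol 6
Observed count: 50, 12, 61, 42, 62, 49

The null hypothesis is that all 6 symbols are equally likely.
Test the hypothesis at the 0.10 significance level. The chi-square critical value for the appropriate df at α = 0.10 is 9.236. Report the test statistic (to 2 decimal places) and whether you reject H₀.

36.48; reject

Under H₀ each category has probability 1/6, so each expected count is 276/6 = 46.
χ² = (50−46)²/46 + (12−46)²/46 + (61−46)²/46 + (42−46)²/46 + (62−46)²/46 + (49−46)²/46
   = 0.348 + 25.130 + 4.891 + 0.348 + 5.565 + 0.196
Sum = 36.48
df = 5. Since 36.48 > 9.236, we reject H₀.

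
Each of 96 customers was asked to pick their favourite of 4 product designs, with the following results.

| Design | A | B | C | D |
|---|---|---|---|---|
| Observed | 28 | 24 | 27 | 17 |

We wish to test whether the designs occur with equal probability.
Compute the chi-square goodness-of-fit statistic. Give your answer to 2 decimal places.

3.08

Expected count for each of the 4 categories: 96/4 = 24.
cat         O        E   (O−E)²/E
A          28       24      0.667
B          24       24      0.000
C          27       24      0.375
D          17       24      2.042
Sum = 3.08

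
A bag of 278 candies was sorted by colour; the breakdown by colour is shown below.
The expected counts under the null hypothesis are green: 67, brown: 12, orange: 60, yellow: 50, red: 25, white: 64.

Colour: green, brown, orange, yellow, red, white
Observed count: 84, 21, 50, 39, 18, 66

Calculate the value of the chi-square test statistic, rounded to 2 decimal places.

χ² = (84−67)²/67 + (21−12)²/12 + (50−60)²/60 + (39−50)²/50 + (18−25)²/25 + (66−64)²/64
   = 4.313 + 6.750 + 1.667 + 2.420 + 1.960 + 0.063
Sum = 17.17

17.17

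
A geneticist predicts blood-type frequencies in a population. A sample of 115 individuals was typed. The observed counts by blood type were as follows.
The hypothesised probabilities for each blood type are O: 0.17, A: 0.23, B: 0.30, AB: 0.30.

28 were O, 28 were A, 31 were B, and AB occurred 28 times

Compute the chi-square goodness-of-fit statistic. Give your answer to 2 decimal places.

5.32

Expected counts E_i = n·p_i: 115×0.17 = 19.55, 115×0.23 = 26.45, 115×0.30 = 34.5, 115×0.30 = 34.5.
cat         O        E   (O−E)²/E
O          28    19.55      3.652
A          28    26.45      0.091
B          31     34.5      0.355
AB         28     34.5      1.225
Sum = 5.32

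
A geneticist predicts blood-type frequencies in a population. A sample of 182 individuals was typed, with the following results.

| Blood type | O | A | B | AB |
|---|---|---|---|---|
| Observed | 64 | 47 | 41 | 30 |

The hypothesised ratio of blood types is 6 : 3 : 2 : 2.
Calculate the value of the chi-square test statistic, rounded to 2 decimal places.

11.54

Ratio total = 13. Expected counts: 182×6/13 = 84, 182×3/13 = 42, 182×2/13 = 28, 182×2/13 = 28.
O: (64 − 84)²/84 = 400/84 = 4.762
A: (47 − 42)²/42 = 25/42 = 0.595
B: (41 − 28)²/28 = 169/28 = 6.036
AB: (30 − 28)²/28 = 4/28 = 0.143
Sum = 11.54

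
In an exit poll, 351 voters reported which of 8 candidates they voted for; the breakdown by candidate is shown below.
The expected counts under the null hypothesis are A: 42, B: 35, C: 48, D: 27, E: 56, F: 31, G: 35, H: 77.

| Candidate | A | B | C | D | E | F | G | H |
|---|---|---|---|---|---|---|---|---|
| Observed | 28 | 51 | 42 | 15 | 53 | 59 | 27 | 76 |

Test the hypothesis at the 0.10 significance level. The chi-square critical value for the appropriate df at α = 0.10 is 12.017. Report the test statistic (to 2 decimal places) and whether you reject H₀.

45.36; reject

A: (28 − 42)²/42 = 196/42 = 4.667
B: (51 − 35)²/35 = 256/35 = 7.314
C: (42 − 48)²/48 = 36/48 = 0.750
D: (15 − 27)²/27 = 144/27 = 5.333
E: (53 − 56)²/56 = 9/56 = 0.161
F: (59 − 31)²/31 = 784/31 = 25.290
G: (27 − 35)²/35 = 64/35 = 1.829
H: (76 − 77)²/77 = 1/77 = 0.013
Sum = 45.36
df = 7. Since 45.36 > 12.017, we reject H₀.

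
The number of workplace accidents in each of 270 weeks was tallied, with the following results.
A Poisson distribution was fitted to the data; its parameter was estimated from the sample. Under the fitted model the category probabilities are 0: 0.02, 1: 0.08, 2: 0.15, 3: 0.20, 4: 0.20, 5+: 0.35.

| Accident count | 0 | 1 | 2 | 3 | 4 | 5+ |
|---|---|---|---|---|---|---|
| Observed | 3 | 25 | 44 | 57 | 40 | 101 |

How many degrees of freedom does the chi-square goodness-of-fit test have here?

4

There are k = 6 categories and 1 parameter estimated from the data, so df = 6 − 1 − 1 = 4.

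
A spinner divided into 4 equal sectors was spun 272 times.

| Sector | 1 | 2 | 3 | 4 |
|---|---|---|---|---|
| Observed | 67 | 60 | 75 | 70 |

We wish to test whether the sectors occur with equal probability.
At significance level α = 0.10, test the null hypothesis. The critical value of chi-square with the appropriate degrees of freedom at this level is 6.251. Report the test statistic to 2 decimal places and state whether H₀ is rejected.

Under H₀ each category has probability 1/4, so each expected count is 272/4 = 68.
cat         O        E   (O−E)²/E
1          67       68      0.015
2          60       68      0.941
3          75       68      0.721
4          70       68      0.059
Sum = 1.74
df = 3. Since 1.74 < 6.251, we do not reject H₀.

1.74; do not reject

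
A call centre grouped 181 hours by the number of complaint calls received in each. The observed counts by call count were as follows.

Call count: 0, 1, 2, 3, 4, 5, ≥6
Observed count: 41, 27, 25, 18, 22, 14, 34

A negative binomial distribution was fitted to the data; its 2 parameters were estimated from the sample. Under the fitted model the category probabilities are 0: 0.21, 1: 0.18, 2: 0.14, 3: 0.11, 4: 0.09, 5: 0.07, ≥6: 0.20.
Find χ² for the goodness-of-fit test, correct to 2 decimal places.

3.65

Expected counts E_i = n·p_i: 181×0.21 = 38.01, 181×0.18 = 32.58, 181×0.14 = 25.34, 181×0.11 = 19.91, 181×0.09 = 16.29, 181×0.07 = 12.67, 181×0.20 = 36.2.
0: (41 − 38.01)²/38.01 = 8.9401/38.01 = 0.235
1: (27 − 32.58)²/32.58 = 31.1364/32.58 = 0.956
2: (25 − 25.34)²/25.34 = 0.1156/25.34 = 0.005
3: (18 − 19.91)²/19.91 = 3.6481/19.91 = 0.183
4: (22 − 16.29)²/16.29 = 32.6041/16.29 = 2.001
5: (14 − 12.67)²/12.67 = 1.7689/12.67 = 0.140
≥6: (34 − 36.2)²/36.2 = 4.84/36.2 = 0.134
Sum = 3.65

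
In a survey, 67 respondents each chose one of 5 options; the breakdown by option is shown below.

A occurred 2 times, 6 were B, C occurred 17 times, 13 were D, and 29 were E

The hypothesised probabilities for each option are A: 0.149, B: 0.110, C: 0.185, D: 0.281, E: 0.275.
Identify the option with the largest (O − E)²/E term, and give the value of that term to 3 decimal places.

A, 6.384

Expected counts E_i = n·p_i: 67×0.149 = 9.983, 67×0.110 = 7.37, 67×0.185 = 12.395, 67×0.281 = 18.827, 67×0.275 = 18.425.
cat         O        E   (O−E)²/E
A           2    9.983     6.3837
B           6     7.37     0.2547
C          17   12.395     1.7109
D          13   18.827     1.8035
E          29   18.425     6.0695
The largest term is for A: 6.384.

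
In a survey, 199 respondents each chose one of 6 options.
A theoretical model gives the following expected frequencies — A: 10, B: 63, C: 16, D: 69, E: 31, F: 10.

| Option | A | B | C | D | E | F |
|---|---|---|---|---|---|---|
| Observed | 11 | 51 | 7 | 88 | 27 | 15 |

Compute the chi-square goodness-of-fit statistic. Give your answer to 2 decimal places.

A: (11 − 10)²/10 = 1/10 = 0.100
B: (51 − 63)²/63 = 144/63 = 2.286
C: (7 − 16)²/16 = 81/16 = 5.063
D: (88 − 69)²/69 = 361/69 = 5.232
E: (27 − 31)²/31 = 16/31 = 0.516
F: (15 − 10)²/10 = 25/10 = 2.500
Sum = 15.70

15.70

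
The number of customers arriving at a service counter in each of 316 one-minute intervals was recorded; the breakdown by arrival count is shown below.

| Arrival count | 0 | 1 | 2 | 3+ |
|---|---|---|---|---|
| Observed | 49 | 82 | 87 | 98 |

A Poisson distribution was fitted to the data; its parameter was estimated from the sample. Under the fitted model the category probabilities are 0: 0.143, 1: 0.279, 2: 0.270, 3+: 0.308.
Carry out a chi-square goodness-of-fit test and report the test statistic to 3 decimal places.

0.790

Expected counts E_i = n·p_i: 316×0.143 = 45.188, 316×0.279 = 88.164, 316×0.270 = 85.32, 316×0.308 = 97.328.
cat         O        E   (O−E)²/E
0          49   45.188     0.3216
1          82   88.164     0.4310
2          87    85.32     0.0331
3+         98   97.328     0.0046
Sum = 0.790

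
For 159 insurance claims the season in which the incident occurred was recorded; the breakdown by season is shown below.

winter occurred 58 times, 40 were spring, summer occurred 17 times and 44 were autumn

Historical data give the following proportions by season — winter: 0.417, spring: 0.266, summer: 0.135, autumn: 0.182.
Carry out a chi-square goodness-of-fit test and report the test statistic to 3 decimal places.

9.933

Expected counts E_i = n·p_i: 159×0.417 = 66.303, 159×0.266 = 42.294, 159×0.135 = 21.465, 159×0.182 = 28.938.
winter: (58 − 66.303)²/66.303 = 68.939809/66.303 = 1.0398
spring: (40 − 42.294)²/42.294 = 5.262436/42.294 = 0.1244
summer: (17 − 21.465)²/21.465 = 19.936225/21.465 = 0.9288
autumn: (44 − 28.938)²/28.938 = 226.863844/28.938 = 7.8397
Sum = 9.933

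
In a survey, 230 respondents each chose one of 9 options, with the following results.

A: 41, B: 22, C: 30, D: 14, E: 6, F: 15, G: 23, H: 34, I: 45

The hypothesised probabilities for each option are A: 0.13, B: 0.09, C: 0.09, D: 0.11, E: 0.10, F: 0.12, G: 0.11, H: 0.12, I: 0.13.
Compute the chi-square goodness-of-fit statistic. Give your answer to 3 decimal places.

41.064

Expected counts E_i = n·p_i: 230×0.13 = 29.9, 230×0.09 = 20.7, 230×0.09 = 20.7, 230×0.11 = 25.3, 230×0.10 = 23, 230×0.12 = 27.6, 230×0.11 = 25.3, 230×0.12 = 27.6, 230×0.13 = 29.9.
χ² = (41−29.9)²/29.9 + (22−20.7)²/20.7 + (30−20.7)²/20.7 + (14−25.3)²/25.3 + (6−23)²/23 + (15−27.6)²/27.6 + (23−25.3)²/25.3 + (34−27.6)²/27.6 + (45−29.9)²/29.9
   = 4.1207 + 0.0816 + 4.1783 + 5.0470 + 12.5652 + 5.7522 + 0.2091 + 1.4841 + 7.6258
Sum = 41.064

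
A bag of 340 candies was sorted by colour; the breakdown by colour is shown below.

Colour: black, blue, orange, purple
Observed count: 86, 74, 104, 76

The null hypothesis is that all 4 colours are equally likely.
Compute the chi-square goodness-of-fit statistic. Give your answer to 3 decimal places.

6.635

Under H₀ each category has probability 1/4, so each expected count is 340/4 = 85.
black: (86 − 85)²/85 = 1/85 = 0.0118
blue: (74 − 85)²/85 = 121/85 = 1.4235
orange: (104 − 85)²/85 = 361/85 = 4.2471
purple: (76 − 85)²/85 = 81/85 = 0.9529
Sum = 6.635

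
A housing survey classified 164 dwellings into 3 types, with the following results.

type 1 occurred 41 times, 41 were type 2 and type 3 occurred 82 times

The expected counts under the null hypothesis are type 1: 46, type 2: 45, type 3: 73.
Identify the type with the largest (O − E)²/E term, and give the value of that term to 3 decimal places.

type 3, 1.110

type 1: (41 − 46)²/46 = 25/46 = 0.5435
type 2: (41 − 45)²/45 = 16/45 = 0.3556
type 3: (82 − 73)²/73 = 81/73 = 1.1096
The largest term is for type 3: 1.110.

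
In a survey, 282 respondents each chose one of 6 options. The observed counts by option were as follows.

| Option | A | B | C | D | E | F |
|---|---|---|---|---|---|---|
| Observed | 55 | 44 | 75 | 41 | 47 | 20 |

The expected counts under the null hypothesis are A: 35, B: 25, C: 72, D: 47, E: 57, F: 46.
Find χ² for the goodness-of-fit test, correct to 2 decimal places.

43.21

A: (55 − 35)²/35 = 400/35 = 11.429
B: (44 − 25)²/25 = 361/25 = 14.440
C: (75 − 72)²/72 = 9/72 = 0.125
D: (41 − 47)²/47 = 36/47 = 0.766
E: (47 − 57)²/57 = 100/57 = 1.754
F: (20 − 46)²/46 = 676/46 = 14.696
Sum = 43.21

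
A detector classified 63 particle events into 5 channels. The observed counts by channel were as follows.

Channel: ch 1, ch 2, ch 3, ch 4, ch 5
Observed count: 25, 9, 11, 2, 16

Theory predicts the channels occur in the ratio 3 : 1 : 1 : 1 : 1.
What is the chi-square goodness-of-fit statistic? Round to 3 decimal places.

Ratio total = 7. Expected counts: 63×3/7 = 27, 63×1/7 = 9, 63×1/7 = 9, 63×1/7 = 9, 63×1/7 = 9.
ch 1: (25 − 27)²/27 = 4/27 = 0.1481
ch 2: (9 − 9)²/9 = 0/9 = 0.0000
ch 3: (11 − 9)²/9 = 4/9 = 0.4444
ch 4: (2 − 9)²/9 = 49/9 = 5.4444
ch 5: (16 − 9)²/9 = 49/9 = 5.4444
Sum = 11.481

11.481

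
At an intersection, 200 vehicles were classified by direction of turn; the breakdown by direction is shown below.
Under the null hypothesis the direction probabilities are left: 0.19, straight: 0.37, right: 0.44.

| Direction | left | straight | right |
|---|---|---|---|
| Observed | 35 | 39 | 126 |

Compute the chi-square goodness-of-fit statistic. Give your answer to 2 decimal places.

33.20

Expected counts E_i = n·p_i: 200×0.19 = 38, 200×0.37 = 74, 200×0.44 = 88.
cat           O        E   (O−E)²/E
left         35       38      0.237
straight     39       74     16.554
right       126       88     16.409
Sum = 33.20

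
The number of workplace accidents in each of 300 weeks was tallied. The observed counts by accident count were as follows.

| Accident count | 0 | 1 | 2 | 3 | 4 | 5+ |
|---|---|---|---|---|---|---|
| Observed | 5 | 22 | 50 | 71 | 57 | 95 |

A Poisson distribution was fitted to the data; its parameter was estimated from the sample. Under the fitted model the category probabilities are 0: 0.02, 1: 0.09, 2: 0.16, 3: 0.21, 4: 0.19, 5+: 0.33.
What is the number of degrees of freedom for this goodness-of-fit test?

4

There are k = 6 categories and 1 parameter estimated from the data, so df = 6 − 1 − 1 = 4.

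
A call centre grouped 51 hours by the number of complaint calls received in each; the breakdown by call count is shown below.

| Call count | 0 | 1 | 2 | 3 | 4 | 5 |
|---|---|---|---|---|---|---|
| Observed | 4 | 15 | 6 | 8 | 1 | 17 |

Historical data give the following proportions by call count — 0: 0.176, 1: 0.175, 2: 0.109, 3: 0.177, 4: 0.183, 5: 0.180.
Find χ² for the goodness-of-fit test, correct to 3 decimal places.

21.147

Expected counts E_i = n·p_i: 51×0.176 = 8.976, 51×0.175 = 8.925, 51×0.109 = 5.559, 51×0.177 = 9.027, 51×0.183 = 9.333, 51×0.180 = 9.18.
χ² = (4−8.976)²/8.976 + (15−8.925)²/8.925 + (6−5.559)²/5.559 + (8−9.027)²/9.027 + (1−9.333)²/9.333 + (17−9.18)²/9.18
   = 2.7585 + 4.1351 + 0.0350 + 0.1168 + 7.4401 + 6.6615
Sum = 21.147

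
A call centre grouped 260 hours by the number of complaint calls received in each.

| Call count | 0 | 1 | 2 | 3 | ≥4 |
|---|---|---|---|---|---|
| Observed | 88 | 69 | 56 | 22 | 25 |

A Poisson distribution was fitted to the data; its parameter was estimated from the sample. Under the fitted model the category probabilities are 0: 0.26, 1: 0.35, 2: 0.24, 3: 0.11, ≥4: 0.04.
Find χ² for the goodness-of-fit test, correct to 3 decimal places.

34.151

Expected counts E_i = n·p_i: 260×0.26 = 67.6, 260×0.35 = 91, 260×0.24 = 62.4, 260×0.11 = 28.6, 260×0.04 = 10.4.
0: (88 − 67.6)²/67.6 = 416.16/67.6 = 6.1562
1: (69 − 91)²/91 = 484/91 = 5.3187
2: (56 − 62.4)²/62.4 = 40.96/62.4 = 0.6564
3: (22 − 28.6)²/28.6 = 43.56/28.6 = 1.5231
≥4: (25 − 10.4)²/10.4 = 213.16/10.4 = 20.4962
Sum = 34.151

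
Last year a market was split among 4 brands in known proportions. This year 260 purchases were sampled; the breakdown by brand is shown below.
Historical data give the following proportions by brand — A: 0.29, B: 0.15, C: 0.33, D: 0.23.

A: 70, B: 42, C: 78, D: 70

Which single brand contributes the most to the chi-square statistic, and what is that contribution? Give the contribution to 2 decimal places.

D, 1.74

Expected counts E_i = n·p_i: 260×0.29 = 75.4, 260×0.15 = 39, 260×0.33 = 85.8, 260×0.23 = 59.8.
χ² = (70−75.4)²/75.4 + (42−39)²/39 + (78−85.8)²/85.8 + (70−59.8)²/59.8
   = 0.387 + 0.231 + 0.709 + 1.740
The largest term is for D: 1.74.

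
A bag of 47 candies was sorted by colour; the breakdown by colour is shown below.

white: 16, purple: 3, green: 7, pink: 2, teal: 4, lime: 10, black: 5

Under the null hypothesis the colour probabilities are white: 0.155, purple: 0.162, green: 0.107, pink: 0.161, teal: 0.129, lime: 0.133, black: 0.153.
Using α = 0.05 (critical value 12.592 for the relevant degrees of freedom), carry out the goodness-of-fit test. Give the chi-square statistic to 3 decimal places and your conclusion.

Expected counts E_i = n·p_i: 47×0.155 = 7.285, 47×0.162 = 7.614, 47×0.107 = 5.029, 47×0.161 = 7.567, 47×0.129 = 6.063, 47×0.133 = 6.251, 47×0.153 = 7.191.
cat         O        E   (O−E)²/E
white      16    7.285    10.4257
purple      3    7.614     2.7960
green       7    5.029     0.7725
pink        2    7.567     4.0956
teal        4    6.063     0.7020
lime       10    6.251     2.2484
black       5    7.191     0.6676
Sum = 21.708
df = 6. Since 21.708 > 12.592, we reject H₀.

21.708; reject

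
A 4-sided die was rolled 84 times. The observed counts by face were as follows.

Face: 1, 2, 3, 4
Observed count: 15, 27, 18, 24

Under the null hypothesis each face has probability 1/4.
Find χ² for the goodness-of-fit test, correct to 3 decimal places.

Under H₀ each category has probability 1/4, so each expected count is 84/4 = 21.
χ² = (15−21)²/21 + (27−21)²/21 + (18−21)²/21 + (24−21)²/21
   = 1.7143 + 1.7143 + 0.4286 + 0.4286
Sum = 4.286

4.286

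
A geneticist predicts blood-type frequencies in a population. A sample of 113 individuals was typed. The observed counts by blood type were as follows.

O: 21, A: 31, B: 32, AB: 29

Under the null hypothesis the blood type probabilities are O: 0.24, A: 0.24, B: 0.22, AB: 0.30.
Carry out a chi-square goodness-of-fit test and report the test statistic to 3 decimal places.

4.695

Expected counts E_i = n·p_i: 113×0.24 = 27.12, 113×0.24 = 27.12, 113×0.22 = 24.86, 113×0.30 = 33.9.
χ² = (21−27.12)²/27.12 + (31−27.12)²/27.12 + (32−24.86)²/24.86 + (29−33.9)²/33.9
   = 1.3811 + 0.5551 + 2.0507 + 0.7083
Sum = 4.695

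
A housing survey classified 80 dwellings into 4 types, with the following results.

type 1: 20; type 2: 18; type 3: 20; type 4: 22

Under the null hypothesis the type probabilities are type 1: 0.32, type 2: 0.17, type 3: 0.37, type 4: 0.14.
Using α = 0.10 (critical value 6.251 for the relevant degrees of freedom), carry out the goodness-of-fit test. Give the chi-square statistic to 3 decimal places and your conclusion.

Expected counts E_i = n·p_i: 80×0.32 = 25.6, 80×0.17 = 13.6, 80×0.37 = 29.6, 80×0.14 = 11.2.
cat         O        E   (O−E)²/E
type 1     20     25.6     1.2250
type 2     18     13.6     1.4235
type 3     20     29.6     3.1135
type 4     22     11.2    10.4143
Sum = 16.176
df = 3. Since 16.176 > 6.251, we reject H₀.

16.176; reject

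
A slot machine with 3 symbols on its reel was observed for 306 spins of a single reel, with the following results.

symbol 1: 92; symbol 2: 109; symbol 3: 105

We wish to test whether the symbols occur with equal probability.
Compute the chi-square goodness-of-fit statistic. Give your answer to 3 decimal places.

1.549

Under H₀ each category has probability 1/3, so each expected count is 306/3 = 102.
symbol 1: (92 − 102)²/102 = 100/102 = 0.9804
symbol 2: (109 − 102)²/102 = 49/102 = 0.4804
symbol 3: (105 − 102)²/102 = 9/102 = 0.0882
Sum = 1.549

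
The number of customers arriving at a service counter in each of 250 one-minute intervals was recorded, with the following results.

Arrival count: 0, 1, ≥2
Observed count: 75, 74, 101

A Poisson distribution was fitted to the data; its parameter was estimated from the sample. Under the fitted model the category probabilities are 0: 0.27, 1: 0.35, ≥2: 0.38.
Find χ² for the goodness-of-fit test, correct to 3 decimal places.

Expected counts E_i = n·p_i: 250×0.27 = 67.5, 250×0.35 = 87.5, 250×0.38 = 95.
0: (75 − 67.5)²/67.5 = 56.25/67.5 = 0.8333
1: (74 − 87.5)²/87.5 = 182.25/87.5 = 2.0829
≥2: (101 − 95)²/95 = 36/95 = 0.3789
Sum = 3.295

3.295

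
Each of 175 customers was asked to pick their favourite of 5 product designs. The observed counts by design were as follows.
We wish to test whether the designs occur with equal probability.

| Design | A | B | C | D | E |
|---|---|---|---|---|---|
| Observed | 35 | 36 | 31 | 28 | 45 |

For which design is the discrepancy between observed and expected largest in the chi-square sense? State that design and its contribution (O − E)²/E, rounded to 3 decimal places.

E, 2.857

Expected count for each of the 5 categories: 175/5 = 35.
A: (35 − 35)²/35 = 0/35 = 0.0000
B: (36 − 35)²/35 = 1/35 = 0.0286
C: (31 − 35)²/35 = 16/35 = 0.4571
D: (28 − 35)²/35 = 49/35 = 1.4000
E: (45 − 35)²/35 = 100/35 = 2.8571
The largest term is for E: 2.857.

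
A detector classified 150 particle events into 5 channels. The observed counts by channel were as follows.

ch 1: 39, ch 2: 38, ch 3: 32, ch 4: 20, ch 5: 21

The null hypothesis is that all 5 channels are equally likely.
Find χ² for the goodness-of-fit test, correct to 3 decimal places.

Expected count for each of the 5 categories: 150/5 = 30.
χ² = (39−30)²/30 + (38−30)²/30 + (32−30)²/30 + (20−30)²/30 + (21−30)²/30
   = 2.7000 + 2.1333 + 0.1333 + 3.3333 + 2.7000
Sum = 11.000

11.000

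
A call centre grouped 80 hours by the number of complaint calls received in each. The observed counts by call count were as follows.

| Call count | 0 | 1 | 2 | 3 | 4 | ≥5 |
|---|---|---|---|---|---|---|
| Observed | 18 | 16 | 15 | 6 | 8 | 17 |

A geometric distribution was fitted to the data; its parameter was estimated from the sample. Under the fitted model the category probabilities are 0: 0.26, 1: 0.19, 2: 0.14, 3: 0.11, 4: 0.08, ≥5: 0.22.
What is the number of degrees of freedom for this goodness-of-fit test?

4

There are k = 6 categories and 1 parameter estimated from the data, so df = 6 − 1 − 1 = 4.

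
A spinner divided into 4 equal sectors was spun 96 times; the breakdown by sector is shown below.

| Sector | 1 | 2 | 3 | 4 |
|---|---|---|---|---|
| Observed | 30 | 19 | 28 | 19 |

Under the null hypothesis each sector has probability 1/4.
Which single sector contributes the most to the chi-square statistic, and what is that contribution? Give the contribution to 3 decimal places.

Under H₀ each category has probability 1/4, so each expected count is 96/4 = 24.
1: (30 − 24)²/24 = 36/24 = 1.5000
2: (19 − 24)²/24 = 25/24 = 1.0417
3: (28 − 24)²/24 = 16/24 = 0.6667
4: (19 − 24)²/24 = 25/24 = 1.0417
The largest term is for 1: 1.500.

1, 1.500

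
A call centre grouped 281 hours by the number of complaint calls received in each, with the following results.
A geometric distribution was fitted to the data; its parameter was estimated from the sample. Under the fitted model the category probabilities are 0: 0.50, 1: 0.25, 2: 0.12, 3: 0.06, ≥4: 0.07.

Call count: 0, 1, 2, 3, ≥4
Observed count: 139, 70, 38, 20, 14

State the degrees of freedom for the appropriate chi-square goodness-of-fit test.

There are k = 5 categories and 1 parameter estimated from the data, so df = 5 − 1 − 1 = 3.

3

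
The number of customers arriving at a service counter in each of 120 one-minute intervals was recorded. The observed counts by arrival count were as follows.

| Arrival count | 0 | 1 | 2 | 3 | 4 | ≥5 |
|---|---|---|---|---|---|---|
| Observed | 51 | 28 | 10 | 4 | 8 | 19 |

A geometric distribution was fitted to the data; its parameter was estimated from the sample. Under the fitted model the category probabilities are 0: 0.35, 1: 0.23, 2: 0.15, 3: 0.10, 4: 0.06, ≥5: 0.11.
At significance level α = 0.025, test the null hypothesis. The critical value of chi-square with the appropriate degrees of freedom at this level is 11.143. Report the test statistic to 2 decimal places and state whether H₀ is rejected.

13.46; reject

Expected counts E_i = n·p_i: 120×0.35 = 42, 120×0.23 = 27.6, 120×0.15 = 18, 120×0.10 = 12, 120×0.06 = 7.2, 120×0.11 = 13.2.
0: (51 − 42)²/42 = 81/42 = 1.929
1: (28 − 27.6)²/27.6 = 0.16/27.6 = 0.006
2: (10 − 18)²/18 = 64/18 = 3.556
3: (4 − 12)²/12 = 64/12 = 5.333
4: (8 − 7.2)²/7.2 = 0.64/7.2 = 0.089
≥5: (19 − 13.2)²/13.2 = 33.64/13.2 = 2.548
Sum = 13.46
df = 4. Since 13.46 > 11.143, we reject H₀.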